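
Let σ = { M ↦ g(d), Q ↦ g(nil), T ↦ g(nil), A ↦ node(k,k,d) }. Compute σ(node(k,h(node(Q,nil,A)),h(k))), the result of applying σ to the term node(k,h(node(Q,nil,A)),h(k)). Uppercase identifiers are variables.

Replace each occurrence of Q with g(nil).
Replace each occurrence of A with node(k,k,d).
Result: node(k,h(node(g(nil),nil,node(k,k,d))),h(k)).

node(k,h(node(g(nil),nil,node(k,k,d))),h(k))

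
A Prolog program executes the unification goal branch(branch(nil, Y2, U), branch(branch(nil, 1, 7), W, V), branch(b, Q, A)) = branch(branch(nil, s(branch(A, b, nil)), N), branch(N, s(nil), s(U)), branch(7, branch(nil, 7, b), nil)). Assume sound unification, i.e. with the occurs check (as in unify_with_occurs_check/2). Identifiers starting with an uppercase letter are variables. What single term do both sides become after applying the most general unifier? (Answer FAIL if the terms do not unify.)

FAIL

Decompose branch/3: branch(nil, Y2, U) = branch(nil, s(branch(A, b, nil)), N),  branch(branch(nil, 1, 7), W, V) = branch(N, s(nil), s(U)),  branch(b, Q, A) = branch(7, branch(nil, 7, b), nil).
Decompose branch/3: nil = nil,  Y2 = s(branch(A, b, nil)),  U = N.
Delete trivial equation nil = nil.
Bind Y2 := s(branch(A, b, nil)); no other remaining equation mentions Y2.
Bind U := N; substituting into the one remaining equation that mentions U gives: branch(branch(nil, 1, 7), W, V) = branch(N, s(nil), s(N)).
Decompose branch/3: branch(nil, 1, 7) = N,  W = s(nil),  V = s(N).
Bind N := branch(nil, 1, 7); substituting into the one remaining equation that mentions N gives: V = s(branch(nil, 1, 7)). Substituting into the earlier binding gives U := branch(nil, 1, 7).
Bind W := s(nil); no other remaining equation mentions W.
Bind V := s(branch(nil, 1, 7)); no other remaining equation mentions V.
Decompose branch/3: b = 7,  Q = branch(nil, 7, b),  A = nil.
Clash: constants b and 7 differ; no unifier exists.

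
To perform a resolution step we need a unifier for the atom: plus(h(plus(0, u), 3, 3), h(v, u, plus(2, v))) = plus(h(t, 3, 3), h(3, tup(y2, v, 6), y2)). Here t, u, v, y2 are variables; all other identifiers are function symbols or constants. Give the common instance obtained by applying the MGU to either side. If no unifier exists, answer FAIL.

Decompose plus/2: h(plus(0, u), 3, 3) = h(t, 3, 3),  h(v, u, plus(2, v)) = h(3, tup(y2, v, 6), y2).
Decompose h/3: plus(0, u) = t,  3 = 3,  3 = 3.
Bind t := plus(0, u); no other remaining equation mentions t.
Delete trivial equation 3 = 3.
Delete trivial equation 3 = 3.
Decompose h/3: v = 3,  u = tup(y2, v, 6),  plus(2, v) = y2.
Bind v := 3; substituting into the remaining equations gives: u = tup(y2, 3, 6),  plus(2, 3) = y2.
Bind u := tup(y2, 3, 6); no other remaining equation mentions u. Substituting into the earlier binding gives t := plus(0, tup(y2, 3, 6)).
Bind y2 := plus(2, 3). Substituting into the earlier bindings gives t := plus(0, tup(plus(2, 3), 3, 6)), u := tup(plus(2, 3), 3, 6).
Applying the MGU to either side gives plus(h(plus(0, tup(plus(2, 3), 3, 6)), 3, 3), h(3, tup(plus(2, 3), 3, 6), plus(2, 3))).

plus(h(plus(0, tup(plus(2, 3), 3, 6)), 3, 3), h(3, tup(plus(2, 3), 3, 6), plus(2, 3)))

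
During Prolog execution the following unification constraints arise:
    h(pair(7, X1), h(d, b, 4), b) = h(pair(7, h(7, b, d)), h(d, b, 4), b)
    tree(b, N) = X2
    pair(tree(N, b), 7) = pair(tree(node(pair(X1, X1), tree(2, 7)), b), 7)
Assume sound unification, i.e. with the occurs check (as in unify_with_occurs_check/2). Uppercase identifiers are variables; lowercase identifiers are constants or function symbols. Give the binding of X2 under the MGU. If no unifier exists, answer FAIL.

Decompose h/3: pair(7, X1) = pair(7, h(7, b, d)),  h(d, b, 4) = h(d, b, 4),  b = b.
Decompose pair/2: 7 = 7,  X1 = h(7, b, d).
Delete trivial equation 7 = 7.
Bind X1 := h(7, b, d); substituting into the one remaining equation that mentions X1 gives: pair(tree(N, b), 7) = pair(tree(node(pair(h(7, b, d), h(7, b, d)), tree(2, 7)), b), 7).
Delete trivial equation h(d, b, 4) = h(d, b, 4).
Delete trivial equation b = b.
Bind X2 := tree(b, N); no other remaining equation mentions X2.
Decompose pair/2: tree(N, b) = tree(node(pair(h(7, b, d), h(7, b, d)), tree(2, 7)), b),  7 = 7.
Decompose tree/2: N = node(pair(h(7, b, d), h(7, b, d)), tree(2, 7)),  b = b.
Bind N := node(pair(h(7, b, d), h(7, b, d)), tree(2, 7)); no other remaining equation mentions N. Substituting into the earlier binding gives X2 := tree(b, node(pair(h(7, b, d), h(7, b, d)), tree(2, 7))).
Delete trivial equation b = b.
Delete trivial equation 7 = 7.
MGU = { X1 = h(7, b, d), X2 = tree(b, node(pair(h(7, b, d), h(7, b, d)), tree(2, 7))), N = node(pair(h(7, b, d), h(7, b, d)), tree(2, 7)) }, so X2 = tree(b, node(pair(h(7, b, d), h(7, b, d)), tree(2, 7))).

tree(b, node(pair(h(7, b, d), h(7, b, d)), tree(2, 7)))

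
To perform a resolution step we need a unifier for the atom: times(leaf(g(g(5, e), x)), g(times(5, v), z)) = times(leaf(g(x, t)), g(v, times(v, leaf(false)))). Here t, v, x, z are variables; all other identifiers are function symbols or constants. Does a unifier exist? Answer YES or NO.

NO

Decompose times/2: leaf(g(g(5, e), x)) = leaf(g(x, t)),  g(times(5, v), z) = g(v, times(v, leaf(false))).
Decompose leaf/1: g(g(5, e), x) = g(x, t).
Decompose g/2: g(5, e) = x,  x = t.
Bind x := g(5, e); substituting into the one remaining equation that mentions x gives: g(5, e) = t.
Bind t := g(5, e); no other remaining equation mentions t.
Decompose g/2: times(5, v) = v,  z = times(v, leaf(false)).
Occurs check fails: v occurs in times(5, v); the equation v = times(5, v) has no finite solution.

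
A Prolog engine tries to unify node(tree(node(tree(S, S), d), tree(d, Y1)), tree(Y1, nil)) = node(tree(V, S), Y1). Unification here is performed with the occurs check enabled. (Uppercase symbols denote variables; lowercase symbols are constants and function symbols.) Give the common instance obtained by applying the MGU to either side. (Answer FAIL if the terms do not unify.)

Decompose node/2: tree(node(tree(S, S), d), tree(d, Y1)) = tree(V, S),  tree(Y1, nil) = Y1.
Decompose tree/2: node(tree(S, S), d) = V,  tree(d, Y1) = S.
Bind V := node(tree(S, S), d); no other remaining equation mentions V.
Bind S := tree(d, Y1); no other remaining equation mentions S. Substituting into the earlier binding gives V := node(tree(tree(d, Y1), tree(d, Y1)), d).
Occurs check fails: Y1 occurs in tree(Y1, nil); the equation Y1 = tree(Y1, nil) has no finite solution.

FAIL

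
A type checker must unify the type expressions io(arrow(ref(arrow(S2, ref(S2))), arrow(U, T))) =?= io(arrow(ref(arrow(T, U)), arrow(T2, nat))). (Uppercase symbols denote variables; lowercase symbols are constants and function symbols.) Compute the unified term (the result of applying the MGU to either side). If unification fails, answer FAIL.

io(arrow(ref(arrow(nat, ref(nat))), arrow(ref(nat), nat)))

Decompose io/1: arrow(ref(arrow(S2, ref(S2))), arrow(U, T)) =?= arrow(ref(arrow(T, U)), arrow(T2, nat)).
Decompose arrow/2: ref(arrow(S2, ref(S2))) =?= ref(arrow(T, U)),  arrow(U, T) =?= arrow(T2, nat).
Decompose ref/1: arrow(S2, ref(S2)) =?= arrow(T, U).
Decompose arrow/2: S2 =?= T,  ref(S2) =?= U.
Bind S2 := T; substituting into the one remaining equation that mentions S2 gives: ref(T) =?= U.
Bind U := ref(T); substituting into the remaining equation gives: arrow(ref(T), T) =?= arrow(T2, nat).
Decompose arrow/2: ref(T) =?= T2,  T =?= nat.
Bind T2 := ref(T); no other remaining equation mentions T2.
Bind T := nat. Substituting into the earlier bindings gives S2 := nat, U := ref(nat), T2 := ref(nat).
Applying the MGU to either side gives io(arrow(ref(arrow(nat, ref(nat))), arrow(ref(nat), nat))).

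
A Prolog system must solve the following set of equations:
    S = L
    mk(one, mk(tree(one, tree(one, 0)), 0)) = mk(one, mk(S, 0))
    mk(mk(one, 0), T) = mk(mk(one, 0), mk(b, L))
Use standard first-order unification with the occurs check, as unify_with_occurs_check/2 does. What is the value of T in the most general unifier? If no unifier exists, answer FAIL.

mk(b, tree(one, tree(one, 0)))

Bind S := L; substituting into the one remaining equation that mentions S gives: mk(one, mk(tree(one, tree(one, 0)), 0)) = mk(one, mk(L, 0)).
Decompose mk/2: one = one,  mk(tree(one, tree(one, 0)), 0) = mk(L, 0).
Delete trivial equation one = one.
Decompose mk/2: tree(one, tree(one, 0)) = L,  0 = 0.
Bind L := tree(one, tree(one, 0)); substituting into the one remaining equation that mentions L gives: mk(mk(one, 0), T) = mk(mk(one, 0), mk(b, tree(one, tree(one, 0)))). Substituting into the earlier binding gives S := tree(one, tree(one, 0)).
Delete trivial equation 0 = 0.
Decompose mk/2: mk(one, 0) = mk(one, 0),  T = mk(b, tree(one, tree(one, 0))).
Delete trivial equation mk(one, 0) = mk(one, 0).
Bind T := mk(b, tree(one, tree(one, 0))).
MGU = { S -> tree(one, tree(one, 0)), L -> tree(one, tree(one, 0)), T -> mk(b, tree(one, tree(one, 0))) }, so T -> mk(b, tree(one, tree(one, 0))).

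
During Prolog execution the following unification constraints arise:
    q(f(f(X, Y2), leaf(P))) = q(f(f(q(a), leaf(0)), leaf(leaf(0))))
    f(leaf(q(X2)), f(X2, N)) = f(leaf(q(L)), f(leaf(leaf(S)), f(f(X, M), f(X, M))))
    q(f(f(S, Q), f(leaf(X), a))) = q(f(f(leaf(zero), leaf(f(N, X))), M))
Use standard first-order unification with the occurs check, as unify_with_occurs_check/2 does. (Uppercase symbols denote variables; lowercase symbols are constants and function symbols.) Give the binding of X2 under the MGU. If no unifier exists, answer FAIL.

Decompose q/1: f(f(X, Y2), leaf(P)) = f(f(q(a), leaf(0)), leaf(leaf(0))).
Decompose f/2: f(X, Y2) = f(q(a), leaf(0)),  leaf(P) = leaf(leaf(0)).
Decompose f/2: X = q(a),  Y2 = leaf(0).
Bind X := q(a); substituting into the 2 remaining equations that mention X gives: f(leaf(q(X2)), f(X2, N)) = f(leaf(q(L)), f(leaf(leaf(S)), f(f(q(a), M), f(q(a), M)))),  q(f(f(S, Q), f(leaf(q(a)), a))) = q(f(f(leaf(zero), leaf(f(N, q(a)))), M)).
Bind Y2 := leaf(0); no other remaining equation mentions Y2.
Decompose leaf/1: P = leaf(0).
Bind P := leaf(0); no other remaining equation mentions P.
Decompose f/2: leaf(q(X2)) = leaf(q(L)),  f(X2, N) = f(leaf(leaf(S)), f(f(q(a), M), f(q(a), M))).
Decompose leaf/1: q(X2) = q(L).
Decompose q/1: X2 = L.
Bind X2 := L; substituting into the one remaining equation that mentions X2 gives: f(L, N) = f(leaf(leaf(S)), f(f(q(a), M), f(q(a), M))).
Decompose f/2: L = leaf(leaf(S)),  N = f(f(q(a), M), f(q(a), M)).
Bind L := leaf(leaf(S)); no other remaining equation mentions L. Substituting into the earlier binding gives X2 := leaf(leaf(S)).
Bind N := f(f(q(a), M), f(q(a), M)); substituting into the remaining equation gives: q(f(f(S, Q), f(leaf(q(a)), a))) = q(f(f(leaf(zero), leaf(f(f(f(q(a), M), f(q(a), M)), q(a)))), M)).
Decompose q/1: f(f(S, Q), f(leaf(q(a)), a)) = f(f(leaf(zero), leaf(f(f(f(q(a), M), f(q(a), M)), q(a)))), M).
Decompose f/2: f(S, Q) = f(leaf(zero), leaf(f(f(f(q(a), M), f(q(a), M)), q(a)))),  f(leaf(q(a)), a) = M.
Decompose f/2: S = leaf(zero),  Q = leaf(f(f(f(q(a), M), f(q(a), M)), q(a))).
Bind S := leaf(zero); no other remaining equation mentions S. Substituting into the earlier bindings gives X2 := leaf(leaf(leaf(zero))), L := leaf(leaf(leaf(zero))).
Bind Q := leaf(f(f(f(q(a), M), f(q(a), M)), q(a))); no other remaining equation mentions Q.
Bind M := f(leaf(q(a)), a). Substituting into the earlier bindings gives N := f(f(q(a), f(leaf(q(a)), a)), f(q(a), f(leaf(q(a)), a))), Q := leaf(f(f(f(q(a), f(leaf(q(a)), a)), f(q(a), f(leaf(q(a)), a))), q(a))).
MGU = { X ↦ q(a), Y2 ↦ leaf(0), P ↦ leaf(0), X2 ↦ leaf(leaf(leaf(zero))), L ↦ leaf(leaf(leaf(zero))), N ↦ f(f(q(a), f(leaf(q(a)), a)), f(q(a), f(leaf(q(a)), a))), S ↦ leaf(zero), Q ↦ leaf(f(f(f(q(a), f(leaf(q(a)), a)), f(q(a), f(leaf(q(a)), a))), q(a))), M ↦ f(leaf(q(a)), a) }, so X2 ↦ leaf(leaf(leaf(zero))).

leaf(leaf(leaf(zero)))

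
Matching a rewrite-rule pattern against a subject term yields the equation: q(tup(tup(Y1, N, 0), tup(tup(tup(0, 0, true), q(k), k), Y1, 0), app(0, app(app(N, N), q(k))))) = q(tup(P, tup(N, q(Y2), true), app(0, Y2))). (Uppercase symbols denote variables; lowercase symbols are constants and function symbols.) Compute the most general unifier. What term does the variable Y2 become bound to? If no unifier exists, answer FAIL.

Decompose q/1: tup(tup(Y1, N, 0), tup(tup(tup(0, 0, true), q(k), k), Y1, 0), app(0, app(app(N, N), q(k)))) = tup(P, tup(N, q(Y2), true), app(0, Y2)).
Decompose tup/3: tup(Y1, N, 0) = P,  tup(tup(tup(0, 0, true), q(k), k), Y1, 0) = tup(N, q(Y2), true),  app(0, app(app(N, N), q(k))) = app(0, Y2).
Bind P := tup(Y1, N, 0); no other remaining equation mentions P.
Decompose tup/3: tup(tup(0, 0, true), q(k), k) = N,  Y1 = q(Y2),  0 = true.
Bind N := tup(tup(0, 0, true), q(k), k); substituting into the one remaining equation that mentions N gives: app(0, app(app(tup(tup(0, 0, true), q(k), k), tup(tup(0, 0, true), q(k), k)), q(k))) = app(0, Y2). Substituting into the earlier binding gives P := tup(Y1, tup(tup(0, 0, true), q(k), k), 0).
Bind Y1 := q(Y2); no other remaining equation mentions Y1. Substituting into the earlier binding gives P := tup(q(Y2), tup(tup(0, 0, true), q(k), k), 0).
Clash: constants 0 and true differ; no unifier exists.

FAIL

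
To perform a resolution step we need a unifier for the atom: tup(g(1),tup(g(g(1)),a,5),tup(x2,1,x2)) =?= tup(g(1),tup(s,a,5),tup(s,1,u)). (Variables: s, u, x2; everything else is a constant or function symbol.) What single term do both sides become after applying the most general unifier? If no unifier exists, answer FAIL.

Decompose tup/3: g(1) =?= g(1),  tup(g(g(1)),a,5) =?= tup(s,a,5),  tup(x2,1,x2) =?= tup(s,1,u).
Delete trivial equation g(1) =?= g(1).
Decompose tup/3: g(g(1)) =?= s,  a =?= a,  5 =?= 5.
Bind s := g(g(1)); substituting into the one remaining equation that mentions s gives: tup(x2,1,x2) =?= tup(g(g(1)),1,u).
Delete trivial equation a =?= a.
Delete trivial equation 5 =?= 5.
Decompose tup/3: x2 =?= g(g(1)),  1 =?= 1,  x2 =?= u.
Bind x2 := g(g(1)); substituting into the one remaining equation that mentions x2 gives: g(g(1)) =?= u.
Delete trivial equation 1 =?= 1.
Bind u := g(g(1)).
Applying the MGU to either side gives tup(g(1),tup(g(g(1)),a,5),tup(g(g(1)),1,g(g(1)))).

tup(g(1),tup(g(g(1)),a,5),tup(g(g(1)),1,g(g(1))))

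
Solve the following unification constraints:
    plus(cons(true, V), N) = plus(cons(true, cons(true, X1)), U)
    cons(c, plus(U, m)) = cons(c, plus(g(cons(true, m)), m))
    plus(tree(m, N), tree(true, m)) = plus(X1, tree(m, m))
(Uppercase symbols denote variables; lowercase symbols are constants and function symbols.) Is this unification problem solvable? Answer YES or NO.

NO

Decompose plus/2: cons(true, V) = cons(true, cons(true, X1)),  N = U.
Decompose cons/2: true = true,  V = cons(true, X1).
Delete trivial equation true = true.
Bind V := cons(true, X1); no other remaining equation mentions V.
Bind N := U; substituting into the one remaining equation that mentions N gives: plus(tree(m, U), tree(true, m)) = plus(X1, tree(m, m)).
Decompose cons/2: c = c,  plus(U, m) = plus(g(cons(true, m)), m).
Delete trivial equation c = c.
Decompose plus/2: U = g(cons(true, m)),  m = m.
Bind U := g(cons(true, m)); substituting into the one remaining equation that mentions U gives: plus(tree(m, g(cons(true, m))), tree(true, m)) = plus(X1, tree(m, m)). Substituting into the earlier binding gives N := g(cons(true, m)).
Delete trivial equation m = m.
Decompose plus/2: tree(m, g(cons(true, m))) = X1,  tree(true, m) = tree(m, m).
Bind X1 := tree(m, g(cons(true, m))); no other remaining equation mentions X1. Substituting into the earlier binding gives V := cons(true, tree(m, g(cons(true, m)))).
Decompose tree/2: true = m,  m = m.
Clash: constants true and m differ; no unifier exists.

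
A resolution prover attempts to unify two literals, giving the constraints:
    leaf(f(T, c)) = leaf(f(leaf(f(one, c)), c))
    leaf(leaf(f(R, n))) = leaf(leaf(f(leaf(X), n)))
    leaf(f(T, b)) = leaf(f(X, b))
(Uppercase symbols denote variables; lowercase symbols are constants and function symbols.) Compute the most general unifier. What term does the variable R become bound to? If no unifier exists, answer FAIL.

Decompose leaf/1: f(T, c) = f(leaf(f(one, c)), c).
Decompose f/2: T = leaf(f(one, c)),  c = c.
Bind T := leaf(f(one, c)); substituting into the one remaining equation that mentions T gives: leaf(f(leaf(f(one, c)), b)) = leaf(f(X, b)).
Delete trivial equation c = c.
Decompose leaf/1: leaf(f(R, n)) = leaf(f(leaf(X), n)).
Decompose leaf/1: f(R, n) = f(leaf(X), n).
Decompose f/2: R = leaf(X),  n = n.
Bind R := leaf(X); no other remaining equation mentions R.
Delete trivial equation n = n.
Decompose leaf/1: f(leaf(f(one, c)), b) = f(X, b).
Decompose f/2: leaf(f(one, c)) = X,  b = b.
Bind X := leaf(f(one, c)); no other remaining equation mentions X. Substituting into the earlier binding gives R := leaf(leaf(f(one, c))).
Delete trivial equation b = b.
MGU = { T -> leaf(f(one, c)), R -> leaf(leaf(f(one, c))), X -> leaf(f(one, c)) }, so R -> leaf(leaf(f(one, c))).

leaf(leaf(f(one, c)))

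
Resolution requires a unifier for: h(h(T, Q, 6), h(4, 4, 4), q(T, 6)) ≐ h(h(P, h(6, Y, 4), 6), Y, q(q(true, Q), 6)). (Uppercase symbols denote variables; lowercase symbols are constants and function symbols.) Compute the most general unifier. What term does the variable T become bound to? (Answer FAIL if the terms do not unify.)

Decompose h/3: h(T, Q, 6) ≐ h(P, h(6, Y, 4), 6),  h(4, 4, 4) ≐ Y,  q(T, 6) ≐ q(q(true, Q), 6).
Decompose h/3: T ≐ P,  Q ≐ h(6, Y, 4),  6 ≐ 6.
Bind T := P; substituting into the one remaining equation that mentions T gives: q(P, 6) ≐ q(q(true, Q), 6).
Bind Q := h(6, Y, 4); substituting into the one remaining equation that mentions Q gives: q(P, 6) ≐ q(q(true, h(6, Y, 4)), 6).
Delete trivial equation 6 ≐ 6.
Bind Y := h(4, 4, 4); substituting into the remaining equation gives: q(P, 6) ≐ q(q(true, h(6, h(4, 4, 4), 4)), 6). Substituting into the earlier binding gives Q := h(6, h(4, 4, 4), 4).
Decompose q/2: P ≐ q(true, h(6, h(4, 4, 4), 4)),  6 ≐ 6.
Bind P := q(true, h(6, h(4, 4, 4), 4)); no other remaining equation mentions P. Substituting into the earlier binding gives T := q(true, h(6, h(4, 4, 4), 4)).
Delete trivial equation 6 ≐ 6.
MGU = { T := q(true, h(6, h(4, 4, 4), 4)), Q := h(6, h(4, 4, 4), 4), Y := h(4, 4, 4), P := q(true, h(6, h(4, 4, 4), 4)) }, so T := q(true, h(6, h(4, 4, 4), 4)).

q(true, h(6, h(4, 4, 4), 4))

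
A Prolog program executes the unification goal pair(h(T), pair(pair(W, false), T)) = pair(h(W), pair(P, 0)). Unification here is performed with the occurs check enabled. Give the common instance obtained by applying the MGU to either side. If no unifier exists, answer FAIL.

Decompose pair/2: h(T) = h(W),  pair(pair(W, false), T) = pair(P, 0).
Decompose h/1: T = W.
Bind T := W; substituting into the remaining equation gives: pair(pair(W, false), W) = pair(P, 0).
Decompose pair/2: pair(W, false) = P,  W = 0.
Bind P := pair(W, false); no other remaining equation mentions P.
Bind W := 0. Substituting into the earlier bindings gives T := 0, P := pair(0, false).
Applying the MGU to either side gives pair(h(0), pair(pair(0, false), 0)).

pair(h(0), pair(pair(0, false), 0))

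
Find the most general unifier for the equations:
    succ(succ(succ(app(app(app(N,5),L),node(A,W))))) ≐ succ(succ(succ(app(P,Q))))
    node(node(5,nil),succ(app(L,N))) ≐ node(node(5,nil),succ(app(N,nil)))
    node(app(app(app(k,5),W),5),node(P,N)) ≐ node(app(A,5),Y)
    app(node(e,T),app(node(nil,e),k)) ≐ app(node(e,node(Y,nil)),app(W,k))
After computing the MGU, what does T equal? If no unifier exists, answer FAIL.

node(node(app(app(nil,5),nil),nil),nil)

Decompose succ/1: succ(succ(app(app(app(N,5),L),node(A,W)))) ≐ succ(succ(app(P,Q))).
Decompose succ/1: succ(app(app(app(N,5),L),node(A,W))) ≐ succ(app(P,Q)).
Decompose succ/1: app(app(app(N,5),L),node(A,W)) ≐ app(P,Q).
Decompose app/2: app(app(N,5),L) ≐ P,  node(A,W) ≐ Q.
Bind P := app(app(N,5),L); substituting into the one remaining equation that mentions P gives: node(app(app(app(k,5),W),5),node(app(app(N,5),L),N)) ≐ node(app(A,5),Y).
Bind Q := node(A,W); no other remaining equation mentions Q.
Decompose node/2: node(5,nil) ≐ node(5,nil),  succ(app(L,N)) ≐ succ(app(N,nil)).
Delete trivial equation node(5,nil) ≐ node(5,nil).
Decompose succ/1: app(L,N) ≐ app(N,nil).
Decompose app/2: L ≐ N,  N ≐ nil.
Bind L := N; substituting into the one remaining equation that mentions L gives: node(app(app(app(k,5),W),5),node(app(app(N,5),N),N)) ≐ node(app(A,5),Y). Substituting into the earlier binding gives P := app(app(N,5),N).
Bind N := nil; substituting into the one remaining equation that mentions N gives: node(app(app(app(k,5),W),5),node(app(app(nil,5),nil),nil)) ≐ node(app(A,5),Y). Substituting into the earlier bindings gives P := app(app(nil,5),nil), L := nil.
Decompose node/2: app(app(app(k,5),W),5) ≐ app(A,5),  node(app(app(nil,5),nil),nil) ≐ Y.
Decompose app/2: app(app(k,5),W) ≐ A,  5 ≐ 5.
Bind A := app(app(k,5),W); no other remaining equation mentions A. Substituting into the earlier binding gives Q := node(app(app(k,5),W),W).
Delete trivial equation 5 ≐ 5.
Bind Y := node(app(app(nil,5),nil),nil); substituting into the remaining equation gives: app(node(e,T),app(node(nil,e),k)) ≐ app(node(e,node(node(app(app(nil,5),nil),nil),nil)),app(W,k)).
Decompose app/2: node(e,T) ≐ node(e,node(node(app(app(nil,5),nil),nil),nil)),  app(node(nil,e),k) ≐ app(W,k).
Decompose node/2: e ≐ e,  T ≐ node(node(app(app(nil,5),nil),nil),nil).
Delete trivial equation e ≐ e.
Bind T := node(node(app(app(nil,5),nil),nil),nil); no other remaining equation mentions T.
Decompose app/2: node(nil,e) ≐ W,  k ≐ k.
Bind W := node(nil,e); no other remaining equation mentions W. Substituting into the earlier bindings gives Q := node(app(app(k,5),node(nil,e)),node(nil,e)), A := app(app(k,5),node(nil,e)).
Delete trivial equation k ≐ k.
MGU = { P := app(app(nil,5),nil), Q := node(app(app(k,5),node(nil,e)),node(nil,e)), L := nil, N := nil, A := app(app(k,5),node(nil,e)), Y := node(app(app(nil,5),nil),nil), T := node(node(app(app(nil,5),nil),nil),nil), W := node(nil,e) }, so T := node(node(app(app(nil,5),nil),nil),nil).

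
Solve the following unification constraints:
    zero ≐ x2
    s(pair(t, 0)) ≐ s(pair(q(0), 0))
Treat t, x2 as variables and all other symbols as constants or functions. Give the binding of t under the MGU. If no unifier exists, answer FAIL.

Bind x2 := zero; no other remaining equation mentions x2.
Decompose s/1: pair(t, 0) ≐ pair(q(0), 0).
Decompose pair/2: t ≐ q(0),  0 ≐ 0.
Bind t := q(0); no other remaining equation mentions t.
Delete trivial equation 0 ≐ 0.
MGU = { x2 -> zero, t -> q(0) }, so t -> q(0).

q(0)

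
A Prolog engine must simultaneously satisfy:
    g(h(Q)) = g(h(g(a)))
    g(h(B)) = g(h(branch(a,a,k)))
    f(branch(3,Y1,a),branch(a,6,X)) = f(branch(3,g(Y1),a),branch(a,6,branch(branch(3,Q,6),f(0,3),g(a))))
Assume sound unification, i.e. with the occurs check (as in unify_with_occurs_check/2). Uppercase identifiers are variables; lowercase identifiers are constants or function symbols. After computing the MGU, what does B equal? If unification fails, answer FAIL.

Decompose g/1: h(Q) = h(g(a)).
Decompose h/1: Q = g(a).
Bind Q := g(a); substituting into the one remaining equation that mentions Q gives: f(branch(3,Y1,a),branch(a,6,X)) = f(branch(3,g(Y1),a),branch(a,6,branch(branch(3,g(a),6),f(0,3),g(a)))).
Decompose g/1: h(B) = h(branch(a,a,k)).
Decompose h/1: B = branch(a,a,k).
Bind B := branch(a,a,k); no other remaining equation mentions B.
Decompose f/2: branch(3,Y1,a) = branch(3,g(Y1),a),  branch(a,6,X) = branch(a,6,branch(branch(3,g(a),6),f(0,3),g(a))).
Decompose branch/3: 3 = 3,  Y1 = g(Y1),  a = a.
Delete trivial equation 3 = 3.
Occurs check fails: Y1 occurs in g(Y1); the equation Y1 = g(Y1) has no finite solution.

FAIL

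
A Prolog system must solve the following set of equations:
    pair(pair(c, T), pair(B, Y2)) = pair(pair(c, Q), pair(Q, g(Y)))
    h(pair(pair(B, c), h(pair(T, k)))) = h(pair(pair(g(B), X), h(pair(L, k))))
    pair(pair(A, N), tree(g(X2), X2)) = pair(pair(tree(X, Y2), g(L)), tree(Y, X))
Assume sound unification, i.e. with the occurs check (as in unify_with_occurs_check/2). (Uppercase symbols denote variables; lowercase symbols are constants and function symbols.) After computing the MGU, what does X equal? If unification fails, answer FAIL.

Decompose pair/2: pair(c, T) = pair(c, Q),  pair(B, Y2) = pair(Q, g(Y)).
Decompose pair/2: c = c,  T = Q.
Delete trivial equation c = c.
Bind T := Q; substituting into the one remaining equation that mentions T gives: h(pair(pair(B, c), h(pair(Q, k)))) = h(pair(pair(g(B), X), h(pair(L, k)))).
Decompose pair/2: B = Q,  Y2 = g(Y).
Bind B := Q; substituting into the one remaining equation that mentions B gives: h(pair(pair(Q, c), h(pair(Q, k)))) = h(pair(pair(g(Q), X), h(pair(L, k)))).
Bind Y2 := g(Y); substituting into the one remaining equation that mentions Y2 gives: pair(pair(A, N), tree(g(X2), X2)) = pair(pair(tree(X, g(Y)), g(L)), tree(Y, X)).
Decompose h/1: pair(pair(Q, c), h(pair(Q, k))) = pair(pair(g(Q), X), h(pair(L, k))).
Decompose pair/2: pair(Q, c) = pair(g(Q), X),  h(pair(Q, k)) = h(pair(L, k)).
Decompose pair/2: Q = g(Q),  c = X.
Occurs check fails: Q occurs in g(Q); the equation Q = g(Q) has no finite solution.

FAIL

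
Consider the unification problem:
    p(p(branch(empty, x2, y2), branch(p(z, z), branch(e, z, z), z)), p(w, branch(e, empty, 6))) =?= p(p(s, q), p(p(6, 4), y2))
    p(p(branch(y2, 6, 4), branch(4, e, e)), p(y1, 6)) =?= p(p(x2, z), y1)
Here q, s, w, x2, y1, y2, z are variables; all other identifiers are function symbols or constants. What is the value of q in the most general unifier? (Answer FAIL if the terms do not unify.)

Decompose p/2: p(branch(empty, x2, y2), branch(p(z, z), branch(e, z, z), z)) =?= p(s, q),  p(w, branch(e, empty, 6)) =?= p(p(6, 4), y2).
Decompose p/2: branch(empty, x2, y2) =?= s,  branch(p(z, z), branch(e, z, z), z) =?= q.
Bind s := branch(empty, x2, y2); no other remaining equation mentions s.
Bind q := branch(p(z, z), branch(e, z, z), z); no other remaining equation mentions q.
Decompose p/2: w =?= p(6, 4),  branch(e, empty, 6) =?= y2.
Bind w := p(6, 4); no other remaining equation mentions w.
Bind y2 := branch(e, empty, 6); substituting into the remaining equation gives: p(p(branch(branch(e, empty, 6), 6, 4), branch(4, e, e)), p(y1, 6)) =?= p(p(x2, z), y1). Substituting into the earlier binding gives s := branch(empty, x2, branch(e, empty, 6)).
Decompose p/2: p(branch(branch(e, empty, 6), 6, 4), branch(4, e, e)) =?= p(x2, z),  p(y1, 6) =?= y1.
Decompose p/2: branch(branch(e, empty, 6), 6, 4) =?= x2,  branch(4, e, e) =?= z.
Bind x2 := branch(branch(e, empty, 6), 6, 4); no other remaining equation mentions x2. Substituting into the earlier binding gives s := branch(empty, branch(branch(e, empty, 6), 6, 4), branch(e, empty, 6)).
Bind z := branch(4, e, e); no other remaining equation mentions z. Substituting into the earlier binding gives q := branch(p(branch(4, e, e), branch(4, e, e)), branch(e, branch(4, e, e), branch(4, e, e)), branch(4, e, e)).
Occurs check fails: y1 occurs in p(y1, 6); the equation y1 =?= p(y1, 6) has no finite solution.

FAIL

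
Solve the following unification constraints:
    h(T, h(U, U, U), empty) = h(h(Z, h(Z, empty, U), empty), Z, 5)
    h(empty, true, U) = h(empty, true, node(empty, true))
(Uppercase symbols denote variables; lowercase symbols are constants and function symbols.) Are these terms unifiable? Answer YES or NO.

Decompose h/3: T = h(Z, h(Z, empty, U), empty),  h(U, U, U) = Z,  empty = 5.
Bind T := h(Z, h(Z, empty, U), empty); no other remaining equation mentions T.
Bind Z := h(U, U, U); no other remaining equation mentions Z. Substituting into the earlier binding gives T := h(h(U, U, U), h(h(U, U, U), empty, U), empty).
Clash: constants empty and 5 differ; no unifier exists.

NO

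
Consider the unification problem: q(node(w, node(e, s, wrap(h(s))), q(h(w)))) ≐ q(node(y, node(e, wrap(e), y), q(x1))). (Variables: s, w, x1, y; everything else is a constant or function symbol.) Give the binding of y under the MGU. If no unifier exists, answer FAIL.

wrap(h(wrap(e)))

Decompose q/1: node(w, node(e, s, wrap(h(s))), q(h(w))) ≐ node(y, node(e, wrap(e), y), q(x1)).
Decompose node/3: w ≐ y,  node(e, s, wrap(h(s))) ≐ node(e, wrap(e), y),  q(h(w)) ≐ q(x1).
Bind w := y; substituting into the one remaining equation that mentions w gives: q(h(y)) ≐ q(x1).
Decompose node/3: e ≐ e,  s ≐ wrap(e),  wrap(h(s)) ≐ y.
Delete trivial equation e ≐ e.
Bind s := wrap(e); substituting into the one remaining equation that mentions s gives: wrap(h(wrap(e))) ≐ y.
Bind y := wrap(h(wrap(e))); substituting into the remaining equation gives: q(h(wrap(h(wrap(e))))) ≐ q(x1). Substituting into the earlier binding gives w := wrap(h(wrap(e))).
Decompose q/1: h(wrap(h(wrap(e)))) ≐ x1.
Bind x1 := h(wrap(h(wrap(e)))).
MGU = { w ↦ wrap(h(wrap(e))), s ↦ wrap(e), y ↦ wrap(h(wrap(e))), x1 ↦ h(wrap(h(wrap(e)))) }, so y ↦ wrap(h(wrap(e))).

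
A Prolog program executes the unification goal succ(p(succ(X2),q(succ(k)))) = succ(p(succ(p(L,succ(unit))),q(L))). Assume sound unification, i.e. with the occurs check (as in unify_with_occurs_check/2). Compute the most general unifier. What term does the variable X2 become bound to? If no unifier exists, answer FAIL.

p(succ(k),succ(unit))

Decompose succ/1: p(succ(X2),q(succ(k))) = p(succ(p(L,succ(unit))),q(L)).
Decompose p/2: succ(X2) = succ(p(L,succ(unit))),  q(succ(k)) = q(L).
Decompose succ/1: X2 = p(L,succ(unit)).
Bind X2 := p(L,succ(unit)); no other remaining equation mentions X2.
Decompose q/1: succ(k) = L.
Bind L := succ(k). Substituting into the earlier binding gives X2 := p(succ(k),succ(unit)).
MGU = { X2 ↦ p(succ(k),succ(unit)), L ↦ succ(k) }, so X2 ↦ p(succ(k),succ(unit)).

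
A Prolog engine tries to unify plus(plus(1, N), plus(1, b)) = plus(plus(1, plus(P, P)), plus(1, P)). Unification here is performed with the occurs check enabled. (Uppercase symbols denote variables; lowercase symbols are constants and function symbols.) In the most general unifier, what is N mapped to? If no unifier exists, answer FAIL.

plus(b, b)

Decompose plus/2: plus(1, N) = plus(1, plus(P, P)),  plus(1, b) = plus(1, P).
Decompose plus/2: 1 = 1,  N = plus(P, P).
Delete trivial equation 1 = 1.
Bind N := plus(P, P); no other remaining equation mentions N.
Decompose plus/2: 1 = 1,  b = P.
Delete trivial equation 1 = 1.
Bind P := b. Substituting into the earlier binding gives N := plus(b, b).
MGU = { N = plus(b, b), P = b }, so N = plus(b, b).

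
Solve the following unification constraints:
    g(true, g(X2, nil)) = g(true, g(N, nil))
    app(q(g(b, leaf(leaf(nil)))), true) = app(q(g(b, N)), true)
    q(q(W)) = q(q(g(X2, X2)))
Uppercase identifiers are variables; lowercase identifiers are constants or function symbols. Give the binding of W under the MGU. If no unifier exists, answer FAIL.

g(leaf(leaf(nil)), leaf(leaf(nil)))

Decompose g/2: true = true,  g(X2, nil) = g(N, nil).
Delete trivial equation true = true.
Decompose g/2: X2 = N,  nil = nil.
Bind X2 := N; substituting into the one remaining equation that mentions X2 gives: q(q(W)) = q(q(g(N, N))).
Delete trivial equation nil = nil.
Decompose app/2: q(g(b, leaf(leaf(nil)))) = q(g(b, N)),  true = true.
Decompose q/1: g(b, leaf(leaf(nil))) = g(b, N).
Decompose g/2: b = b,  leaf(leaf(nil)) = N.
Delete trivial equation b = b.
Bind N := leaf(leaf(nil)); substituting into the one remaining equation that mentions N gives: q(q(W)) = q(q(g(leaf(leaf(nil)), leaf(leaf(nil))))). Substituting into the earlier binding gives X2 := leaf(leaf(nil)).
Delete trivial equation true = true.
Decompose q/1: q(W) = q(g(leaf(leaf(nil)), leaf(leaf(nil)))).
Decompose q/1: W = g(leaf(leaf(nil)), leaf(leaf(nil))).
Bind W := g(leaf(leaf(nil)), leaf(leaf(nil))).
MGU = { X2 := leaf(leaf(nil)), N := leaf(leaf(nil)), W := g(leaf(leaf(nil)), leaf(leaf(nil))) }, so W := g(leaf(leaf(nil)), leaf(leaf(nil))).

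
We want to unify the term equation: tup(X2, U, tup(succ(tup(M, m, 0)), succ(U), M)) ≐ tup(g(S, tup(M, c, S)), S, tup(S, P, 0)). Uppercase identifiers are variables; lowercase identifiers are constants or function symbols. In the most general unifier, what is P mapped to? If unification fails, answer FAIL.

Decompose tup/3: X2 ≐ g(S, tup(M, c, S)),  U ≐ S,  tup(succ(tup(M, m, 0)), succ(U), M) ≐ tup(S, P, 0).
Bind X2 := g(S, tup(M, c, S)); no other remaining equation mentions X2.
Bind U := S; substituting into the remaining equation gives: tup(succ(tup(M, m, 0)), succ(S), M) ≐ tup(S, P, 0).
Decompose tup/3: succ(tup(M, m, 0)) ≐ S,  succ(S) ≐ P,  M ≐ 0.
Bind S := succ(tup(M, m, 0)); substituting into the one remaining equation that mentions S gives: succ(succ(tup(M, m, 0))) ≐ P. Substituting into the earlier bindings gives X2 := g(succ(tup(M, m, 0)), tup(M, c, succ(tup(M, m, 0)))), U := succ(tup(M, m, 0)).
Bind P := succ(succ(tup(M, m, 0))); no other remaining equation mentions P.
Bind M := 0. Substituting into the earlier bindings gives X2 := g(succ(tup(0, m, 0)), tup(0, c, succ(tup(0, m, 0)))), U := succ(tup(0, m, 0)), S := succ(tup(0, m, 0)), P := succ(succ(tup(0, m, 0))).
MGU = { X2 -> g(succ(tup(0, m, 0)), tup(0, c, succ(tup(0, m, 0)))), U -> succ(tup(0, m, 0)), S -> succ(tup(0, m, 0)), P -> succ(succ(tup(0, m, 0))), M -> 0 }, so P -> succ(succ(tup(0, m, 0))).

succ(succ(tup(0, m, 0)))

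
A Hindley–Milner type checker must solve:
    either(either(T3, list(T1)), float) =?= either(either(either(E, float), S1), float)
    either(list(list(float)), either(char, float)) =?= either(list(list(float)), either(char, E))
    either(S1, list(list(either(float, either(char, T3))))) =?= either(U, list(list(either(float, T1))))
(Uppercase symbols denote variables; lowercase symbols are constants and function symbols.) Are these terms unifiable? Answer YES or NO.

Decompose either/2: either(T3, list(T1)) =?= either(either(E, float), S1),  float =?= float.
Decompose either/2: T3 =?= either(E, float),  list(T1) =?= S1.
Bind T3 := either(E, float); substituting into the one remaining equation that mentions T3 gives: either(S1, list(list(either(float, either(char, either(E, float)))))) =?= either(U, list(list(either(float, T1)))).
Bind S1 := list(T1); substituting into the one remaining equation that mentions S1 gives: either(list(T1), list(list(either(float, either(char, either(E, float)))))) =?= either(U, list(list(either(float, T1)))).
Delete trivial equation float =?= float.
Decompose either/2: list(list(float)) =?= list(list(float)),  either(char, float) =?= either(char, E).
Delete trivial equation list(list(float)) =?= list(list(float)).
Decompose either/2: char =?= char,  float =?= E.
Delete trivial equation char =?= char.
Bind E := float; substituting into the remaining equation gives: either(list(T1), list(list(either(float, either(char, either(float, float)))))) =?= either(U, list(list(either(float, T1)))). Substituting into the earlier binding gives T3 := either(float, float).
Decompose either/2: list(T1) =?= U,  list(list(either(float, either(char, either(float, float))))) =?= list(list(either(float, T1))).
Bind U := list(T1); no other remaining equation mentions U.
Decompose list/1: list(either(float, either(char, either(float, float)))) =?= list(either(float, T1)).
Decompose list/1: either(float, either(char, either(float, float))) =?= either(float, T1).
Decompose either/2: float =?= float,  either(char, either(float, float)) =?= T1.
Delete trivial equation float =?= float.
Bind T1 := either(char, either(float, float)). Substituting into the earlier bindings gives S1 := list(either(char, either(float, float))), U := list(either(char, either(float, float))).
No equations remain and no clash or occurs-check failure arose, so a unifier exists.

YES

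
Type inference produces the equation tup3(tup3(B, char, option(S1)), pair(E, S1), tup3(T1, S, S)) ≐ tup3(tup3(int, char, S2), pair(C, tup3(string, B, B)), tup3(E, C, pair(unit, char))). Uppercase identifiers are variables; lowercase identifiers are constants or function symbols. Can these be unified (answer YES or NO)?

YES

Decompose tup3/3: tup3(B, char, option(S1)) ≐ tup3(int, char, S2),  pair(E, S1) ≐ pair(C, tup3(string, B, B)),  tup3(T1, S, S) ≐ tup3(E, C, pair(unit, char)).
Decompose tup3/3: B ≐ int,  char ≐ char,  option(S1) ≐ S2.
Bind B := int; substituting into the one remaining equation that mentions B gives: pair(E, S1) ≐ pair(C, tup3(string, int, int)).
Delete trivial equation char ≐ char.
Bind S2 := option(S1); no other remaining equation mentions S2.
Decompose pair/2: E ≐ C,  S1 ≐ tup3(string, int, int).
Bind E := C; substituting into the one remaining equation that mentions E gives: tup3(T1, S, S) ≐ tup3(C, C, pair(unit, char)).
Bind S1 := tup3(string, int, int); no other remaining equation mentions S1. Substituting into the earlier binding gives S2 := option(tup3(string, int, int)).
Decompose tup3/3: T1 ≐ C,  S ≐ C,  S ≐ pair(unit, char).
Bind T1 := C; no other remaining equation mentions T1.
Bind S := C; substituting into the remaining equation gives: C ≐ pair(unit, char).
Bind C := pair(unit, char). Substituting into the earlier bindings gives E := pair(unit, char), T1 := pair(unit, char), S := pair(unit, char).
No equations remain and no clash or occurs-check failure arose, so a unifier exists.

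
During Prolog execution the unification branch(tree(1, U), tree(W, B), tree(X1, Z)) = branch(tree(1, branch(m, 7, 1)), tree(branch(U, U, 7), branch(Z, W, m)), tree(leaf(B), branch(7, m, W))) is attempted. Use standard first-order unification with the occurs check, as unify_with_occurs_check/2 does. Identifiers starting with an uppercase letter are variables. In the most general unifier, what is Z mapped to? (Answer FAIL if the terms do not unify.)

branch(7, m, branch(branch(m, 7, 1), branch(m, 7, 1), 7))

Decompose branch/3: tree(1, U) = tree(1, branch(m, 7, 1)),  tree(W, B) = tree(branch(U, U, 7), branch(Z, W, m)),  tree(X1, Z) = tree(leaf(B), branch(7, m, W)).
Decompose tree/2: 1 = 1,  U = branch(m, 7, 1).
Delete trivial equation 1 = 1.
Bind U := branch(m, 7, 1); substituting into the one remaining equation that mentions U gives: tree(W, B) = tree(branch(branch(m, 7, 1), branch(m, 7, 1), 7), branch(Z, W, m)).
Decompose tree/2: W = branch(branch(m, 7, 1), branch(m, 7, 1), 7),  B = branch(Z, W, m).
Bind W := branch(branch(m, 7, 1), branch(m, 7, 1), 7); substituting into the remaining equations gives: B = branch(Z, branch(branch(m, 7, 1), branch(m, 7, 1), 7), m),  tree(X1, Z) = tree(leaf(B), branch(7, m, branch(branch(m, 7, 1), branch(m, 7, 1), 7))).
Bind B := branch(Z, branch(branch(m, 7, 1), branch(m, 7, 1), 7), m); substituting into the remaining equation gives: tree(X1, Z) = tree(leaf(branch(Z, branch(branch(m, 7, 1), branch(m, 7, 1), 7), m)), branch(7, m, branch(branch(m, 7, 1), branch(m, 7, 1), 7))).
Decompose tree/2: X1 = leaf(branch(Z, branch(branch(m, 7, 1), branch(m, 7, 1), 7), m)),  Z = branch(7, m, branch(branch(m, 7, 1), branch(m, 7, 1), 7)).
Bind X1 := leaf(branch(Z, branch(branch(m, 7, 1), branch(m, 7, 1), 7), m)); no other remaining equation mentions X1.
Bind Z := branch(7, m, branch(branch(m, 7, 1), branch(m, 7, 1), 7)). Substituting into the earlier bindings gives B := branch(branch(7, m, branch(branch(m, 7, 1), branch(m, 7, 1), 7)), branch(branch(m, 7, 1), branch(m, 7, 1), 7), m), X1 := leaf(branch(branch(7, m, branch(branch(m, 7, 1), branch(m, 7, 1), 7)), branch(branch(m, 7, 1), branch(m, 7, 1), 7), m)).
MGU = { U = branch(m, 7, 1), W = branch(branch(m, 7, 1), branch(m, 7, 1), 7), B = branch(branch(7, m, branch(branch(m, 7, 1), branch(m, 7, 1), 7)), branch(branch(m, 7, 1), branch(m, 7, 1), 7), m), X1 = leaf(branch(branch(7, m, branch(branch(m, 7, 1), branch(m, 7, 1), 7)), branch(branch(m, 7, 1), branch(m, 7, 1), 7), m)), Z = branch(7, m, branch(branch(m, 7, 1), branch(m, 7, 1), 7)) }, so Z = branch(7, m, branch(branch(m, 7, 1), branch(m, 7, 1), 7)).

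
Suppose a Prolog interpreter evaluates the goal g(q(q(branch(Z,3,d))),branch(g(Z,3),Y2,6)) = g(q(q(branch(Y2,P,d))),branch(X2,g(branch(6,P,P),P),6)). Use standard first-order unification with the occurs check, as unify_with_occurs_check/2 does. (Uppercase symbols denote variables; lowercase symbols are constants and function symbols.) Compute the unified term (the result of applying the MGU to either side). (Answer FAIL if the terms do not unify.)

Decompose g/2: q(q(branch(Z,3,d))) = q(q(branch(Y2,P,d))),  branch(g(Z,3),Y2,6) = branch(X2,g(branch(6,P,P),P),6).
Decompose q/1: q(branch(Z,3,d)) = q(branch(Y2,P,d)).
Decompose q/1: branch(Z,3,d) = branch(Y2,P,d).
Decompose branch/3: Z = Y2,  3 = P,  d = d.
Bind Z := Y2; substituting into the one remaining equation that mentions Z gives: branch(g(Y2,3),Y2,6) = branch(X2,g(branch(6,P,P),P),6).
Bind P := 3; substituting into the one remaining equation that mentions P gives: branch(g(Y2,3),Y2,6) = branch(X2,g(branch(6,3,3),3),6).
Delete trivial equation d = d.
Decompose branch/3: g(Y2,3) = X2,  Y2 = g(branch(6,3,3),3),  6 = 6.
Bind X2 := g(Y2,3); no other remaining equation mentions X2.
Bind Y2 := g(branch(6,3,3),3); no other remaining equation mentions Y2. Substituting into the earlier bindings gives Z := g(branch(6,3,3),3), X2 := g(g(branch(6,3,3),3),3).
Delete trivial equation 6 = 6.
Applying the MGU to either side gives g(q(q(branch(g(branch(6,3,3),3),3,d))),branch(g(g(branch(6,3,3),3),3),g(branch(6,3,3),3),6)).

g(q(q(branch(g(branch(6,3,3),3),3,d))),branch(g(g(branch(6,3,3),3),3),g(branch(6,3,3),3),6))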